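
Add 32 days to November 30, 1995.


January 1, 1996

Start: November 30, 1995
Add 32 days
November 30 → December 1: 30 - 30 + 1 = 1 days (32 - 1 = 31 left)
December 1 → January 1: 31 - 1 + 1 = 31 days (31 - 31 = 0 left)
Land exactly on January 1, 1996


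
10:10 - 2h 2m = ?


Start: 610 minutes from midnight
Subtract: 122 minutes
Remaining: 610 - 122 = 488
Hours: 8, Minutes: 8

08:08


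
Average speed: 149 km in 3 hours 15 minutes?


45.8 km/h

Distance: 149 km
Time: 3h 15m = 195 min = 195/60 = 13/4 hours
Speed = 149 ÷ (13/4) = 149 × 4 / 13 = 596/13 ≈ 45.8 km/h


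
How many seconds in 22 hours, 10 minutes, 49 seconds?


79849 seconds

Hours: 22 × 3600 = 79200
Minutes: 10 × 60 = 600
Seconds: 49
Total = 79200 + 600 + 49 = 79849


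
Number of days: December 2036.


Month: December (month 12)
December has 31 days

31 days


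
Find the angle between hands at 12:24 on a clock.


Hour hand (12 ≡ 0 on the dial): 0×30 + 24×0.5 = 12.0°
Minute hand = 24×6 = 144°
Difference = |12.0 - 144| = 132.0°

132.0°


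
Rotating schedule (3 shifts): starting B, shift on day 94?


Shift B

Shifts: A, B, C
Start: B (index 1)
Day 94: (1 + 94 - 1) mod 3
= 94 mod 3
= 1
Index 1 → shift B


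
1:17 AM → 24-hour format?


01:17

Input: 1:17 AM
AM hour stays: 1


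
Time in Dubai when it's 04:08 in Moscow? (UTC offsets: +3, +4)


Time difference = UTC+4 - UTC+3 = +1 hours
New hour = (4 + 1) mod 24
= 5 mod 24 = 5
Minutes unchanged → 05:08

05:08


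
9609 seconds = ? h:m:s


Hours: 9609 ÷ 3600 = 2 remainder 2409
Minutes: 2409 ÷ 60 = 40 remainder 9
Seconds: 9

2h 40m 9s


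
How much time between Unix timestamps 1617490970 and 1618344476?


853506 seconds (237.1 hours / 9.88 days)

Difference = 1618344476 - 1617490970 = 853506 seconds
In hours: 853506 / 3600 ≈ 237.1
In days: 853506 / 86400 ≈ 9.88


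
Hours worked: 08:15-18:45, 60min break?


Total time = (18×60+45) - (8×60+15)
= 1125 - 495 = 630 min
Minus break: 630 - 60 = 570 min
= 9h 30m

9h 30m (570 minutes)


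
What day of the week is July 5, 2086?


Friday

Zeller's congruence:
q=5, m=7, k=86, j=20
h = (5 + ⌊13×8/5⌋ + 86 + ⌊86/4⌋ + ⌊20/4⌋ - 2×20) mod 7
= (5 + 20 + 86 + 21 + 5 - 40) mod 7
= 97 mod 7 = 6
h=6 → Friday


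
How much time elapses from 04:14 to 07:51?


3h 37m

End time in minutes: 7×60 + 51 = 471
Start time in minutes: 4×60 + 14 = 254
Difference = 471 - 254 = 217 minutes
= 3 hours 37 minutes


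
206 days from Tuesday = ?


Friday

Start: Tuesday (index 1)
(1 + 206) mod 7
= 207 mod 7
= 4
Index 4 → Friday


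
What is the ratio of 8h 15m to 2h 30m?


33:10 (3.30)

Duration 1: 495 minutes
Duration 2: 150 minutes
Ratio = 495:150
GCD = 15
Simplified = 33:10
As a decimal: 33/10 = 3.30


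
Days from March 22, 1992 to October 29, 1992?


221 days

From March 22, 1992 to October 29, 1992
Rest of March 1992: 31 - 22 = 9
Full months: April 30, May 31, June 30, July 31, August 31, September 30
Days into October 1992: 29
Total = 9 + 30 + 31 + 30 + 31 + 31 + 30 + 29 = 221 days


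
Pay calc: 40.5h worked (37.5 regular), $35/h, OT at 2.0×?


$1522.50

Regular: 37.5h × $35 = $1312.50
Overtime: 40.5 - 37.5 = 3.0h
OT pay: 3.0h × $35 × 2.0 = $210.00
Total = $1312.50 + $210.00 = $1522.50


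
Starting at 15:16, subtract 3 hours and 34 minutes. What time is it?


11:42

Start: 916 minutes from midnight
Subtract: 214 minutes
Remaining: 916 - 214 = 702
Hours: 11, Minutes: 42


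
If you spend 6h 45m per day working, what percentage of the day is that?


Time: 405 minutes
Day: 1440 minutes
Percentage = (405/1440) × 100 ≈ 28.1%

28.1%


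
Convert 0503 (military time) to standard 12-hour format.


5:03 AM

Hour: 5
5 < 12 → AM


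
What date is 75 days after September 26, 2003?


Start: September 26, 2003
Add 75 days
September 26 → October 1: 30 - 26 + 1 = 5 days (75 - 5 = 70 left)
October 1 → November 1: 31 - 1 + 1 = 31 days (70 - 31 = 39 left)
November 1 → December 1: 30 - 1 + 1 = 30 days (39 - 30 = 9 left)
December 1 + 9 = December 10, 2003

December 10, 2003


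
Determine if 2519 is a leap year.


Rules: divisible by 4 AND (not by 100 OR by 400)
2519 ÷ 4 = 629 remainder 3 → not divisible by 4
Not divisible by 4 → not a leap year

No


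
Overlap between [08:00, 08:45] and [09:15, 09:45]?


0 minutes

Meeting A: 480-525 (in minutes from midnight)
Meeting B: 555-585
Overlap start = max(480, 555) = 555
Overlap end = min(525, 585) = 525
Overlap = max(0, 525 - 555) = 0 min


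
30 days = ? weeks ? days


Weeks: 30 ÷ 7 = 4 remainder 2

4 weeks 2 days


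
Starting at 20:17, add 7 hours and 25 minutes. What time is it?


Start: 1217 minutes from midnight
Add: 445 minutes
Total: 1662 minutes
Hours: 1662 ÷ 60 = 27 remainder 42
27 ≥ 24 → 27 - 24 = 3 (next day)

03:42 (next day)


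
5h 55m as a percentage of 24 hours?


Total minutes: 5×60 + 55 = 355
Day = 24×60 = 1440 minutes
Fraction = 355/1440 ≈ 0.2465
As a percentage: 355/1440 × 100 ≈ 24.65%

0.2465 (24.65%)


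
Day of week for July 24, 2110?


Thursday

Zeller's congruence:
q=24, m=7, k=10, j=21
h = (24 + ⌊13×8/5⌋ + 10 + ⌊10/4⌋ + ⌊21/4⌋ - 2×21) mod 7
= (24 + 20 + 10 + 2 + 5 - 42) mod 7
= 19 mod 7 = 5
h=5 → Thursday


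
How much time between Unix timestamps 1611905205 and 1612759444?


854239 seconds (237.3 hours / 9.89 days)

Difference = 1612759444 - 1611905205 = 854239 seconds
In hours: 854239 / 3600 ≈ 237.3
In days: 854239 / 86400 ≈ 9.89


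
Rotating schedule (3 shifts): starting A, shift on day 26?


Shift B

Shifts: A, B, C
Start: A (index 0)
Day 26: (0 + 26 - 1) mod 3
= 25 mod 3
= 1
Index 1 → shift B


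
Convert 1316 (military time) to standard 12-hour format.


Hour: 13
13 - 12 = 1 → PM

1:16 PM


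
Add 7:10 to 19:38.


Start: 1178 minutes from midnight
Add: 430 minutes
Total: 1608 minutes
Hours: 1608 ÷ 60 = 26 remainder 48
26 ≥ 24 → 26 - 24 = 2 (next day)

02:48 (next day)


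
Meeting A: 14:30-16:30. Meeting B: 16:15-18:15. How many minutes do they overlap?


Meeting A: 870-990 (in minutes from midnight)
Meeting B: 975-1095
Overlap start = max(870, 975) = 975
Overlap end = min(990, 1095) = 990
Overlap = max(0, 990 - 975) = 15 min

15 minutes


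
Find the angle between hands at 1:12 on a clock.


36.0°

Hour hand = 1×30 + 12×0.5 = 36.0°
Minute hand = 12×6 = 72°
Difference = |36.0 - 72| = 36.0°


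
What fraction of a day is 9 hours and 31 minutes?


0.3965 (39.65%)

Total minutes: 9×60 + 31 = 571
Day = 24×60 = 1440 minutes
Fraction = 571/1440 ≈ 0.3965
As a percentage: 571/1440 × 100 ≈ 39.65%


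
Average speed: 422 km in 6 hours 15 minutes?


67.5 km/h

Distance: 422 km
Time: 6h 15m = 375 min = 375/60 = 25/4 hours
Speed = 422 ÷ (25/4) = 422 × 4 / 25 = 1688/25 ≈ 67.5 km/h


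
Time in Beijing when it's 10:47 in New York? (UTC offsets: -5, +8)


Time difference = UTC+8 - UTC-5 = +13 hours
New hour = (10 + 13) mod 24
= 23 mod 24 = 23
Minutes unchanged → 23:47

23:47


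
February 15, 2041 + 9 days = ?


Start: February 15, 2041
Add 9 days
February 15 + 9 = February 24, 2041

February 24, 2041


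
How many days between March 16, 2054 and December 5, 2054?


From March 16, 2054 to December 5, 2054
Rest of March 2054: 31 - 16 = 15
Full months: April 30, May 31, June 30, July 31, August 31, September 30, October 31, November 30
Days into December 2054: 5
Total = 15 + 30 + 31 + 30 + 31 + 31 + 30 + 31 + 30 + 5 = 264 days

264 days


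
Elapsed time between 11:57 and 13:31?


End time in minutes: 13×60 + 31 = 811
Start time in minutes: 11×60 + 57 = 717
Difference = 811 - 717 = 94 minutes
= 1 hours 34 minutes

1h 34m


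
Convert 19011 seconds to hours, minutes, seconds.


Hours: 19011 ÷ 3600 = 5 remainder 1011
Minutes: 1011 ÷ 60 = 16 remainder 51
Seconds: 51

5h 16m 51s


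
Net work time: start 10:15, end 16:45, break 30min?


6h 0m (360 minutes)

Total time = (16×60+45) - (10×60+15)
= 1005 - 615 = 390 min
Minus break: 390 - 30 = 360 min
= 6h 0m


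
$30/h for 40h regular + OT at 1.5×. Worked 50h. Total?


$1650.00

Regular: 40h × $30 = $1200.00
Overtime: 50 - 40 = 10h
OT pay: 10h × $30 × 1.5 = $450.00
Total = $1200.00 + $450.00 = $1650.00


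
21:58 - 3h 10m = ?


18:48

Start: 1318 minutes from midnight
Subtract: 190 minutes
Remaining: 1318 - 190 = 1128
Hours: 18, Minutes: 48


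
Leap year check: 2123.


No

Rules: divisible by 4 AND (not by 100 OR by 400)
2123 ÷ 4 = 530 remainder 3 → not divisible by 4
Not divisible by 4 → not a leap year


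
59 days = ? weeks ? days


Weeks: 59 ÷ 7 = 8 remainder 3

8 weeks 3 days


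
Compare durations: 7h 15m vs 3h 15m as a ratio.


29:13 (2.23)

Duration 1: 435 minutes
Duration 2: 195 minutes
Ratio = 435:195
GCD = 15
Simplified = 29:13
As a decimal: 29/13 ≈ 2.23


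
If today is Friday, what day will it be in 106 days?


Start: Friday (index 4)
(4 + 106) mod 7
= 110 mod 7
= 5
Index 5 → Saturday

Saturday


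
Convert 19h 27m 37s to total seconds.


Hours: 19 × 3600 = 68400
Minutes: 27 × 60 = 1620
Seconds: 37
Total = 68400 + 1620 + 37 = 70057

70057 seconds


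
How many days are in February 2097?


28 days

Month: February (month 2)
February: 28 or 29 (leap year)
2097 leap year? No


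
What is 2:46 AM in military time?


Input: 2:46 AM
AM hour stays: 2

02:46


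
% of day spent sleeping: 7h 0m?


Time: 420 minutes
Day: 1440 minutes
Percentage = (420/1440) × 100 ≈ 29.2%

29.2%


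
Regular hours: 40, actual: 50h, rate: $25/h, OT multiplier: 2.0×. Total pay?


Regular: 40h × $25 = $1000.00
Overtime: 50 - 40 = 10h
OT pay: 10h × $25 × 2.0 = $500.00
Total = $1000.00 + $500.00 = $1500.00

$1500.00


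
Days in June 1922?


30 days

Month: June (month 6)
June has 30 days


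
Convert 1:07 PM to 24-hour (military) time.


Input: 1:07 PM
PM: 1 + 12 = 13

13:07


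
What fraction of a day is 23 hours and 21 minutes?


Total minutes: 23×60 + 21 = 1401
Day = 24×60 = 1440 minutes
Fraction = 1401/1440 ≈ 0.9729
As a percentage: 1401/1440 × 100 ≈ 97.29%

0.9729 (97.29%)


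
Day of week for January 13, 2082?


Tuesday

Zeller's congruence:
q=13, m=13, k=81, j=20
h = (13 + ⌊13×14/5⌋ + 81 + ⌊81/4⌋ + ⌊20/4⌋ - 2×20) mod 7
= (13 + 36 + 81 + 20 + 5 - 40) mod 7
= 115 mod 7 = 3
h=3 → Tuesday


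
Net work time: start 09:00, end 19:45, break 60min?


Total time = (19×60+45) - (9×60+0)
= 1185 - 540 = 645 min
Minus break: 645 - 60 = 585 min
= 9h 45m

9h 45m (585 minutes)


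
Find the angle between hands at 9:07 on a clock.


128.5°

Hour hand = 9×30 + 7×0.5 = 273.5°
Minute hand = 7×6 = 42°
Difference = |273.5 - 42| = 231.5°
Since > 180°: 360 - 231.5 = 128.5°


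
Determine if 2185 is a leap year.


No

Rules: divisible by 4 AND (not by 100 OR by 400)
2185 ÷ 4 = 546 remainder 1 → not divisible by 4
Not divisible by 4 → not a leap year


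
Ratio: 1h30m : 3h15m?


Duration 1: 90 minutes
Duration 2: 195 minutes
Ratio = 90:195
GCD = 15
Simplified = 6:13
As a decimal: 6/13 ≈ 0.46

6:13 (0.46)


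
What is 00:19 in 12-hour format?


Hour: 0
0 → 12 AM (midnight)

12:19 AM


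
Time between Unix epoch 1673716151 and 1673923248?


207097 seconds (57.5 hours / 2.40 days)

Difference = 1673923248 - 1673716151 = 207097 seconds
In hours: 207097 / 3600 ≈ 57.5
In days: 207097 / 86400 ≈ 2.40


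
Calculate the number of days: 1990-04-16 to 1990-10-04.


From April 16, 1990 to October 4, 1990
Rest of April 1990: 30 - 16 = 14
Full months: May 31, June 30, July 31, August 31, September 30
Days into October 1990: 4
Total = 14 + 31 + 30 + 31 + 31 + 30 + 4 = 171 days

171 days


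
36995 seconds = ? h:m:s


Hours: 36995 ÷ 3600 = 10 remainder 995
Minutes: 995 ÷ 60 = 16 remainder 35
Seconds: 35

10h 16m 35s


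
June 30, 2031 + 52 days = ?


August 21, 2031

Start: June 30, 2031
Add 52 days
June 30 → July 1: 30 - 30 + 1 = 1 days (52 - 1 = 51 left)
July 1 → August 1: 31 - 1 + 1 = 31 days (51 - 31 = 20 left)
August 1 + 20 = August 21, 2031


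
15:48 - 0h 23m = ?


15:25

Start: 948 minutes from midnight
Subtract: 23 minutes
Remaining: 948 - 23 = 925
Hours: 15, Minutes: 25


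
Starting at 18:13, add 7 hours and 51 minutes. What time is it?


02:04 (next day)

Start: 1093 minutes from midnight
Add: 471 minutes
Total: 1564 minutes
Hours: 1564 ÷ 60 = 26 remainder 4
26 ≥ 24 → 26 - 24 = 2 (next day)


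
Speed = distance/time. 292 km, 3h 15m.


Distance: 292 km
Time: 3h 15m = 195 min = 195/60 = 13/4 hours
Speed = 292 ÷ (13/4) = 292 × 4 / 13 = 1168/13 ≈ 89.8 km/h

89.8 km/h


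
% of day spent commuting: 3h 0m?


12.5%

Time: 180 minutes
Day: 1440 minutes
Percentage = (180/1440) × 100 = 12.5%


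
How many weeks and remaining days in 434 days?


Weeks: 434 ÷ 7 = 62 remainder 0

62 weeks 0 days


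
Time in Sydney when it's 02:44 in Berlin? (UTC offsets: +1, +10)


11:44

Time difference = UTC+10 - UTC+1 = +9 hours
New hour = (2 + 9) mod 24
= 11 mod 24 = 11
Minutes unchanged → 11:44


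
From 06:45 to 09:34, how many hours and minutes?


End time in minutes: 9×60 + 34 = 574
Start time in minutes: 6×60 + 45 = 405
Difference = 574 - 405 = 169 minutes
= 2 hours 49 minutes

2h 49m


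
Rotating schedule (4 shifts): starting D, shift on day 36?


Shift C

Shifts: A, B, C, D
Start: D (index 3)
Day 36: (3 + 36 - 1) mod 4
= 38 mod 4
= 2
Index 2 → shift C


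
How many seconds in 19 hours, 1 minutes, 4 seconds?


Hours: 19 × 3600 = 68400
Minutes: 1 × 60 = 60
Seconds: 4
Total = 68400 + 60 + 4 = 68464

68464 seconds


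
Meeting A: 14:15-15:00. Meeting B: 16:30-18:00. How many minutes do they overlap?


Meeting A: 855-900 (in minutes from midnight)
Meeting B: 990-1080
Overlap start = max(855, 990) = 990
Overlap end = min(900, 1080) = 900
Overlap = max(0, 900 - 990) = 0 min

0 minutes


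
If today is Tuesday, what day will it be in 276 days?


Friday

Start: Tuesday (index 1)
(1 + 276) mod 7
= 277 mod 7
= 4
Index 4 → Friday


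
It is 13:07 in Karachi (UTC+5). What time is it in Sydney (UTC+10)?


18:07

Time difference = UTC+10 - UTC+5 = +5 hours
New hour = (13 + 5) mod 24
= 18 mod 24 = 18
Minutes unchanged → 18:07


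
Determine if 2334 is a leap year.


No

Rules: divisible by 4 AND (not by 100 OR by 400)
2334 ÷ 4 = 583 remainder 2 → not divisible by 4
Not divisible by 4 → not a leap year


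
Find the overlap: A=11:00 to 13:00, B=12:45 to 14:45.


15 minutes

Meeting A: 660-780 (in minutes from midnight)
Meeting B: 765-885
Overlap start = max(660, 765) = 765
Overlap end = min(780, 885) = 780
Overlap = max(0, 780 - 765) = 15 min


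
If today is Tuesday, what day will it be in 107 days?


Start: Tuesday (index 1)
(1 + 107) mod 7
= 108 mod 7
= 3
Index 3 → Thursday

Thursday


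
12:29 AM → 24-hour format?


00:29

Input: 12:29 AM
12 AM → 00 (midnight)


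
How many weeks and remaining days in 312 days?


44 weeks 4 days

Weeks: 312 ÷ 7 = 44 remainder 4


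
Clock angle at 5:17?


Hour hand = 5×30 + 17×0.5 = 158.5°
Minute hand = 17×6 = 102°
Difference = |158.5 - 102| = 56.5°

56.5°


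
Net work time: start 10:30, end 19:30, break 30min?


8h 30m (510 minutes)

Total time = (19×60+30) - (10×60+30)
= 1170 - 630 = 540 min
Minus break: 540 - 30 = 510 min
= 8h 30m


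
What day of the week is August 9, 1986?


Zeller's congruence:
q=9, m=8, k=86, j=19
h = (9 + ⌊13×9/5⌋ + 86 + ⌊86/4⌋ + ⌊19/4⌋ - 2×19) mod 7
= (9 + 23 + 86 + 21 + 4 - 38) mod 7
= 105 mod 7 = 0
h=0 → Saturday

Saturday


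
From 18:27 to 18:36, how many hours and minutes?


0h 9m

End time in minutes: 18×60 + 36 = 1116
Start time in minutes: 18×60 + 27 = 1107
Difference = 1116 - 1107 = 9 minutes
= 0 hours 9 minutes


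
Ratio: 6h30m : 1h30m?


Duration 1: 390 minutes
Duration 2: 90 minutes
Ratio = 390:90
GCD = 30
Simplified = 13:3
As a decimal: 13/3 ≈ 4.33

13:3 (4.33)


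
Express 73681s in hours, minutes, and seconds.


20h 28m 1s

Hours: 73681 ÷ 3600 = 20 remainder 1681
Minutes: 1681 ÷ 60 = 28 remainder 1
Seconds: 1


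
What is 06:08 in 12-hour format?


6:08 AM

Hour: 6
6 < 12 → AM


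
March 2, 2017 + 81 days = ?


Start: March 2, 2017
Add 81 days
March 2 → April 1: 31 - 2 + 1 = 30 days (81 - 30 = 51 left)
April 1 → May 1: 30 - 1 + 1 = 30 days (51 - 30 = 21 left)
May 1 + 21 = May 22, 2017

May 22, 2017


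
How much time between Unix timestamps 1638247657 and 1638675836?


Difference = 1638675836 - 1638247657 = 428179 seconds
In hours: 428179 / 3600 ≈ 118.9
In days: 428179 / 86400 ≈ 4.96

428179 seconds (118.9 hours / 4.96 days)


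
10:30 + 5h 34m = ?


16:04

Start: 630 minutes from midnight
Add: 334 minutes
Total: 964 minutes
Hours: 964 ÷ 60 = 16 remainder 4


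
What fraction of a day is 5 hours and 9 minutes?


Total minutes: 5×60 + 9 = 309
Day = 24×60 = 1440 minutes
Fraction = 309/1440 ≈ 0.2146
As a percentage: 309/1440 × 100 ≈ 21.46%

0.2146 (21.46%)


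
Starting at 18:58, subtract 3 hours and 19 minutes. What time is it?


Start: 1138 minutes from midnight
Subtract: 199 minutes
Remaining: 1138 - 199 = 939
Hours: 15, Minutes: 39

15:39


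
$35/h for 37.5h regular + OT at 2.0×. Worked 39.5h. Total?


Regular: 37.5h × $35 = $1312.50
Overtime: 39.5 - 37.5 = 2.0h
OT pay: 2.0h × $35 × 2.0 = $140.00
Total = $1312.50 + $140.00 = $1452.50

$1452.50


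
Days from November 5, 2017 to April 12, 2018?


From November 5, 2017 to April 12, 2018
Rest of November 2017: 30 - 5 = 25
Full months: December 31, January 31, February 2018 28, March 31
Days into April 2018: 12
Total = 25 + 31 + 31 + 28 + 31 + 12 = 158 days

158 days


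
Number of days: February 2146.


28 days

Month: February (month 2)
February: 28 or 29 (leap year)
2146 leap year? No


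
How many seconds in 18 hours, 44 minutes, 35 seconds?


67475 seconds

Hours: 18 × 3600 = 64800
Minutes: 44 × 60 = 2640
Seconds: 35
Total = 64800 + 2640 + 35 = 67475


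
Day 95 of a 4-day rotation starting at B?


Shifts: A, B, C, D
Start: B (index 1)
Day 95: (1 + 95 - 1) mod 4
= 95 mod 4
= 3
Index 3 → shift D

Shift D


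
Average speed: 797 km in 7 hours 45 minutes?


102.8 km/h

Distance: 797 km
Time: 7h 45m = 465 min = 465/60 = 31/4 hours
Speed = 797 ÷ (31/4) = 797 × 4 / 31 = 3188/31 ≈ 102.8 km/h


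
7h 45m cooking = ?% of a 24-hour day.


32.3%

Time: 465 minutes
Day: 1440 minutes
Percentage = (465/1440) × 100 ≈ 32.3%


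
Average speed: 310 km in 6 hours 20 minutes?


48.9 km/h

Distance: 310 km
Time: 6h 20m = 380 min = 380/60 = 19/3 hours
Speed = 310 ÷ (19/3) = 310 × 3 / 19 = 930/19 ≈ 48.9 km/h


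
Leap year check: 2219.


No

Rules: divisible by 4 AND (not by 100 OR by 400)
2219 ÷ 4 = 554 remainder 3 → not divisible by 4
Not divisible by 4 → not a leap year


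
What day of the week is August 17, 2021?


Zeller's congruence:
q=17, m=8, k=21, j=20
h = (17 + ⌊13×9/5⌋ + 21 + ⌊21/4⌋ + ⌊20/4⌋ - 2×20) mod 7
= (17 + 23 + 21 + 5 + 5 - 40) mod 7
= 31 mod 7 = 3
h=3 → Tuesday

Tuesday


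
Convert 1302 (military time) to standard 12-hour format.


Hour: 13
13 - 12 = 1 → PM

1:02 PM


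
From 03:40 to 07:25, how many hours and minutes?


3h 45m

End time in minutes: 7×60 + 25 = 445
Start time in minutes: 3×60 + 40 = 220
Difference = 445 - 220 = 225 minutes
= 3 hours 45 minutes


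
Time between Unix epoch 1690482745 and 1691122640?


Difference = 1691122640 - 1690482745 = 639895 seconds
In hours: 639895 / 3600 ≈ 177.7
In days: 639895 / 86400 ≈ 7.41

639895 seconds (177.7 hours / 7.41 days)


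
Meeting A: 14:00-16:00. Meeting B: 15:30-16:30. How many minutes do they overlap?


30 minutes

Meeting A: 840-960 (in minutes from midnight)
Meeting B: 930-990
Overlap start = max(840, 930) = 930
Overlap end = min(960, 990) = 960
Overlap = max(0, 960 - 930) = 30 min


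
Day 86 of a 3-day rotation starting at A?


Shifts: A, B, C
Start: A (index 0)
Day 86: (0 + 86 - 1) mod 3
= 85 mod 3
= 1
Index 1 → shift B

Shift B


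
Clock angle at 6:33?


Hour hand = 6×30 + 33×0.5 = 196.5°
Minute hand = 33×6 = 198°
Difference = |196.5 - 198| = 1.5°

1.5°


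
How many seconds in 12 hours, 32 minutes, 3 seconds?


45123 seconds

Hours: 12 × 3600 = 43200
Minutes: 32 × 60 = 1920
Seconds: 3
Total = 43200 + 1920 + 3 = 45123


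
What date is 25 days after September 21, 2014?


October 16, 2014

Start: September 21, 2014
Add 25 days
September 21 → October 1: 30 - 21 + 1 = 10 days (25 - 10 = 15 left)
October 1 + 15 = October 16, 2014


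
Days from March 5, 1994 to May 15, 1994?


From March 5, 1994 to May 15, 1994
Rest of March 1994: 31 - 5 = 26
Full months: April 30
Days into May 1994: 15
Total = 26 + 30 + 15 = 71 days

71 days


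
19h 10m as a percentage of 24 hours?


0.7986 (79.86%)

Total minutes: 19×60 + 10 = 1150
Day = 24×60 = 1440 minutes
Fraction = 1150/1440 ≈ 0.7986
As a percentage: 1150/1440 × 100 ≈ 79.86%


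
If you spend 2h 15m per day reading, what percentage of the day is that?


Time: 135 minutes
Day: 1440 minutes
Percentage = (135/1440) × 100 ≈ 9.4%

9.4%


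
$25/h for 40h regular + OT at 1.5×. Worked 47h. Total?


$1262.50

Regular: 40h × $25 = $1000.00
Overtime: 47 - 40 = 7h
OT pay: 7h × $25 × 1.5 = $262.50
Total = $1000.00 + $262.50 = $1262.50


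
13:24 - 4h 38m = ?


Start: 804 minutes from midnight
Subtract: 278 minutes
Remaining: 804 - 278 = 526
Hours: 8, Minutes: 46

08:46


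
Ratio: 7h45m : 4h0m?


31:16 (1.94)

Duration 1: 465 minutes
Duration 2: 240 minutes
Ratio = 465:240
GCD = 15
Simplified = 31:16
As a decimal: 31/16 ≈ 1.94


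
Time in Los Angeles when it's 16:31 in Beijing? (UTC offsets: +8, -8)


00:31

Time difference = UTC-8 - UTC+8 = -16 hours
New hour = (16 -16) mod 24
= 0 mod 24 = 0
Minutes unchanged → 00:31


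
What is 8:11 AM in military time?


08:11

Input: 8:11 AM
AM hour stays: 8


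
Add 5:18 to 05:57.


11:15

Start: 357 minutes from midnight
Add: 318 minutes
Total: 675 minutes
Hours: 675 ÷ 60 = 11 remainder 15


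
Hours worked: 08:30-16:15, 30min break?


7h 15m (435 minutes)

Total time = (16×60+15) - (8×60+30)
= 975 - 510 = 465 min
Minus break: 465 - 30 = 435 min
= 7h 15m


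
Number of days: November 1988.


30 days

Month: November (month 11)
November has 30 days


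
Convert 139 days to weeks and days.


19 weeks 6 days

Weeks: 139 ÷ 7 = 19 remainder 6


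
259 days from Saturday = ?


Saturday

Start: Saturday (index 5)
(5 + 259) mod 7
= 264 mod 7
= 5
Index 5 → Saturday


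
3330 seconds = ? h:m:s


Hours: 3330 ÷ 3600 = 0 remainder 3330
Minutes: 3330 ÷ 60 = 55 remainder 30
Seconds: 30

0h 55m 30s


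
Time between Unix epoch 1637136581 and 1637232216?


95635 seconds (26.6 hours / 1.11 days)

Difference = 1637232216 - 1637136581 = 95635 seconds
In hours: 95635 / 3600 ≈ 26.6
In days: 95635 / 86400 ≈ 1.11


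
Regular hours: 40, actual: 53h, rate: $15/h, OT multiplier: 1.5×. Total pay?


$892.50

Regular: 40h × $15 = $600.00
Overtime: 53 - 40 = 13h
OT pay: 13h × $15 × 1.5 = $292.50
Total = $600.00 + $292.50 = $892.50


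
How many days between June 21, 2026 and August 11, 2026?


From June 21, 2026 to August 11, 2026
Rest of June 2026: 30 - 21 = 9
Full months: July 31
Days into August 2026: 11
Total = 9 + 31 + 11 = 51 days

51 days


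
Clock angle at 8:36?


Hour hand = 8×30 + 36×0.5 = 258.0°
Minute hand = 36×6 = 216°
Difference = |258.0 - 216| = 42.0°

42.0°


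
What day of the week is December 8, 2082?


Tuesday

Zeller's congruence:
q=8, m=12, k=82, j=20
h = (8 + ⌊13×13/5⌋ + 82 + ⌊82/4⌋ + ⌊20/4⌋ - 2×20) mod 7
= (8 + 33 + 82 + 20 + 5 - 40) mod 7
= 108 mod 7 = 3
h=3 → Tuesday


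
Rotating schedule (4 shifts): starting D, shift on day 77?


Shift D

Shifts: A, B, C, D
Start: D (index 3)
Day 77: (3 + 77 - 1) mod 4
= 79 mod 4
= 3
Index 3 → shift D


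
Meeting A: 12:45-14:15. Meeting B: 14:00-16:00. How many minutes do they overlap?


15 minutes

Meeting A: 765-855 (in minutes from midnight)
Meeting B: 840-960
Overlap start = max(765, 840) = 840
Overlap end = min(855, 960) = 855
Overlap = max(0, 855 - 840) = 15 min


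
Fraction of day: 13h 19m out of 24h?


Total minutes: 13×60 + 19 = 799
Day = 24×60 = 1440 minutes
Fraction = 799/1440 ≈ 0.5549
As a percentage: 799/1440 × 100 ≈ 55.49%

0.5549 (55.49%)


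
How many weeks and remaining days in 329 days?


47 weeks 0 days

Weeks: 329 ÷ 7 = 47 remainder 0


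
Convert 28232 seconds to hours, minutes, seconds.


Hours: 28232 ÷ 3600 = 7 remainder 3032
Minutes: 3032 ÷ 60 = 50 remainder 32
Seconds: 32

7h 50m 32s


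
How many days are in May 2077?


31 days

Month: May (month 5)
May has 31 days


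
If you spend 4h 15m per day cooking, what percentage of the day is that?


17.7%

Time: 255 minutes
Day: 1440 minutes
Percentage = (255/1440) × 100 ≈ 17.7%


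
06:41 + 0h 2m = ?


Start: 401 minutes from midnight
Add: 2 minutes
Total: 403 minutes
Hours: 403 ÷ 60 = 6 remainder 43

06:43


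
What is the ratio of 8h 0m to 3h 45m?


32:15 (2.13)

Duration 1: 480 minutes
Duration 2: 225 minutes
Ratio = 480:225
GCD = 15
Simplified = 32:15
As a decimal: 32/15 ≈ 2.13


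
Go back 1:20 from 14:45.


13:25

Start: 885 minutes from midnight
Subtract: 80 minutes
Remaining: 885 - 80 = 805
Hours: 13, Minutes: 25


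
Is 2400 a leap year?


Yes

Rules: divisible by 4 AND (not by 100 OR by 400)
2400 ÷ 4 = 600 exactly → divisible by 4
2400 ÷ 100 = 24 exactly → divisible by 100
2400 ÷ 400 = 6 exactly → divisible by 400
Divisible by 400 → leap year


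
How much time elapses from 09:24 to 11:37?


End time in minutes: 11×60 + 37 = 697
Start time in minutes: 9×60 + 24 = 564
Difference = 697 - 564 = 133 minutes
= 2 hours 13 minutes

2h 13m


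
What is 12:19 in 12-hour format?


12:19 PM

Hour: 12
12 → 12 PM (noon)


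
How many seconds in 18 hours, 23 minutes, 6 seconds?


66186 seconds

Hours: 18 × 3600 = 64800
Minutes: 23 × 60 = 1380
Seconds: 6
Total = 64800 + 1380 + 6 = 66186


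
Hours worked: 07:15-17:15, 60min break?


Total time = (17×60+15) - (7×60+15)
= 1035 - 435 = 600 min
Minus break: 600 - 60 = 540 min
= 9h 0m

9h 0m (540 minutes)


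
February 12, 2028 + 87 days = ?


Start: February 12, 2028
Add 87 days
February 12 → March 1: 29 - 12 + 1 = 18 days (87 - 18 = 69 left)
March 1 → April 1: 31 - 1 + 1 = 31 days (69 - 31 = 38 left)
April 1 → May 1: 30 - 1 + 1 = 30 days (38 - 30 = 8 left)
May 1 + 8 = May 9, 2028

May 9, 2028


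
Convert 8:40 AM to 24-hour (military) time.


Input: 8:40 AM
AM hour stays: 8

08:40


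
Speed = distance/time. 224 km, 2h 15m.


99.6 km/h

Distance: 224 km
Time: 2h 15m = 135 min = 135/60 = 9/4 hours
Speed = 224 ÷ (9/4) = 224 × 4 / 9 = 896/9 ≈ 99.6 km/h


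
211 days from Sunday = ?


Monday

Start: Sunday (index 6)
(6 + 211) mod 7
= 217 mod 7
= 0
Index 0 → Monday


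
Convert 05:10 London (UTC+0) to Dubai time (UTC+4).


09:10

Time difference = UTC+4 - UTC+0 = +4 hours
New hour = (5 + 4) mod 24
= 9 mod 24 = 9
Minutes unchanged → 09:10


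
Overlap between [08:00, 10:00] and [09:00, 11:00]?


60 minutes

Meeting A: 480-600 (in minutes from midnight)
Meeting B: 540-660
Overlap start = max(480, 540) = 540
Overlap end = min(600, 660) = 600
Overlap = max(0, 600 - 540) = 60 min


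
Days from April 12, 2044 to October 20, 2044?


191 days

From April 12, 2044 to October 20, 2044
Rest of April 2044: 30 - 12 = 18
Full months: May 31, June 30, July 31, August 31, September 30
Days into October 2044: 20
Total = 18 + 31 + 30 + 31 + 31 + 30 + 20 = 191 days


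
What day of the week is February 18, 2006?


Saturday

Zeller's congruence:
q=18, m=14, k=5, j=20
h = (18 + ⌊13×15/5⌋ + 5 + ⌊5/4⌋ + ⌊20/4⌋ - 2×20) mod 7
= (18 + 39 + 5 + 1 + 5 - 40) mod 7
= 28 mod 7 = 0
h=0 → Saturday


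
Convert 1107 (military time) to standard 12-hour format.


Hour: 11
11 < 12 → AM

11:07 AM


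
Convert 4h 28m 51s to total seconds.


16131 seconds

Hours: 4 × 3600 = 14400
Minutes: 28 × 60 = 1680
Seconds: 51
Total = 14400 + 1680 + 51 = 16131


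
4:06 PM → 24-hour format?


Input: 4:06 PM
PM: 4 + 12 = 16

16:06


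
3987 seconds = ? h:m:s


1h 6m 27s

Hours: 3987 ÷ 3600 = 1 remainder 387
Minutes: 387 ÷ 60 = 6 remainder 27
Seconds: 27


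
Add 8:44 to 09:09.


17:53

Start: 549 minutes from midnight
Add: 524 minutes
Total: 1073 minutes
Hours: 1073 ÷ 60 = 17 remainder 53


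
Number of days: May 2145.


Month: May (month 5)
May has 31 days

31 days


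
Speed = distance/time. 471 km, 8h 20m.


Distance: 471 km
Time: 8h 20m = 500 min = 500/60 = 25/3 hours
Speed = 471 ÷ (25/3) = 471 × 3 / 25 = 1413/25 ≈ 56.5 km/h

56.5 km/h


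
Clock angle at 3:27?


58.5°

Hour hand = 3×30 + 27×0.5 = 103.5°
Minute hand = 27×6 = 162°
Difference = |103.5 - 162| = 58.5°


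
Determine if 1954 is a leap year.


Rules: divisible by 4 AND (not by 100 OR by 400)
1954 ÷ 4 = 488 remainder 2 → not divisible by 4
Not divisible by 4 → not a leap year

No


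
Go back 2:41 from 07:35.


Start: 455 minutes from midnight
Subtract: 161 minutes
Remaining: 455 - 161 = 294
Hours: 4, Minutes: 54

04:54


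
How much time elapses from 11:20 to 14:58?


End time in minutes: 14×60 + 58 = 898
Start time in minutes: 11×60 + 20 = 680
Difference = 898 - 680 = 218 minutes
= 3 hours 38 minutes

3h 38m


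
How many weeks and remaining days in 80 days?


11 weeks 3 days

Weeks: 80 ÷ 7 = 11 remainder 3


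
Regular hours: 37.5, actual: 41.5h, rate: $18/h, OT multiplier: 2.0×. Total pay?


$819.00

Regular: 37.5h × $18 = $675.00
Overtime: 41.5 - 37.5 = 4.0h
OT pay: 4.0h × $18 × 2.0 = $144.00
Total = $675.00 + $144.00 = $819.00


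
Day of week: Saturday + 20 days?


Friday

Start: Saturday (index 5)
(5 + 20) mod 7
= 25 mod 7
= 4
Index 4 → Friday


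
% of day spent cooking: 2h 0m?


8.3%

Time: 120 minutes
Day: 1440 minutes
Percentage = (120/1440) × 100 ≈ 8.3%


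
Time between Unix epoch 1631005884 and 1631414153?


408269 seconds (113.4 hours / 4.73 days)

Difference = 1631414153 - 1631005884 = 408269 seconds
In hours: 408269 / 3600 ≈ 113.4
In days: 408269 / 86400 ≈ 4.73


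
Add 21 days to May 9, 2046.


Start: May 9, 2046
Add 21 days
May 9 + 21 = May 30, 2046

May 30, 2046


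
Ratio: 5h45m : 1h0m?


23:4 (5.75)

Duration 1: 345 minutes
Duration 2: 60 minutes
Ratio = 345:60
GCD = 15
Simplified = 23:4
As a decimal: 23/4 = 5.75


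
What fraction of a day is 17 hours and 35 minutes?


Total minutes: 17×60 + 35 = 1055
Day = 24×60 = 1440 minutes
Fraction = 1055/1440 ≈ 0.7326
As a percentage: 1055/1440 × 100 ≈ 73.26%

0.7326 (73.26%)


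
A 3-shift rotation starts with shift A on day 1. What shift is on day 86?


Shift B

Shifts: A, B, C
Start: A (index 0)
Day 86: (0 + 86 - 1) mod 3
= 85 mod 3
= 1
Index 1 → shift B


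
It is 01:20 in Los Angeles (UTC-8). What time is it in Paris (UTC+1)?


10:20

Time difference = UTC+1 - UTC-8 = +9 hours
New hour = (1 + 9) mod 24
= 10 mod 24 = 10
Minutes unchanged → 10:20


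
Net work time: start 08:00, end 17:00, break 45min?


8h 15m (495 minutes)

Total time = (17×60+0) - (8×60+0)
= 1020 - 480 = 540 min
Minus break: 540 - 45 = 495 min
= 8h 15m


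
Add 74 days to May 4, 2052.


July 17, 2052

Start: May 4, 2052
Add 74 days
May 4 → June 1: 31 - 4 + 1 = 28 days (74 - 28 = 46 left)
June 1 → July 1: 30 - 1 + 1 = 30 days (46 - 30 = 16 left)
July 1 + 16 = July 17, 2052


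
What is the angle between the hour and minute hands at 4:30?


45.0°

Hour hand = 4×30 + 30×0.5 = 135.0°
Minute hand = 30×6 = 180°
Difference = |135.0 - 180| = 45.0°


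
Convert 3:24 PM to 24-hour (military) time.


Input: 3:24 PM
PM: 3 + 12 = 15

15:24


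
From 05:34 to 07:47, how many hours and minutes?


2h 13m

End time in minutes: 7×60 + 47 = 467
Start time in minutes: 5×60 + 34 = 334
Difference = 467 - 334 = 133 minutes
= 2 hours 13 minutes


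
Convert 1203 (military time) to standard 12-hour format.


Hour: 12
12 → 12 PM (noon)

12:03 PM


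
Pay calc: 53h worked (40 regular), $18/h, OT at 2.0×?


$1188.00

Regular: 40h × $18 = $720.00
Overtime: 53 - 40 = 13h
OT pay: 13h × $18 × 2.0 = $468.00
Total = $720.00 + $468.00 = $1188.00


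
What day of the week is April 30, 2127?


Wednesday

Zeller's congruence:
q=30, m=4, k=27, j=21
h = (30 + ⌊13×5/5⌋ + 27 + ⌊27/4⌋ + ⌊21/4⌋ - 2×21) mod 7
= (30 + 13 + 27 + 6 + 5 - 42) mod 7
= 39 mod 7 = 4
h=4 → Wednesday


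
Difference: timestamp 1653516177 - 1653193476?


322701 seconds (89.6 hours / 3.73 days)

Difference = 1653516177 - 1653193476 = 322701 seconds
In hours: 322701 / 3600 ≈ 89.6
In days: 322701 / 86400 ≈ 3.73


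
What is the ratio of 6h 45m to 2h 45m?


27:11 (2.45)

Duration 1: 405 minutes
Duration 2: 165 minutes
Ratio = 405:165
GCD = 15
Simplified = 27:11
As a decimal: 27/11 ≈ 2.45


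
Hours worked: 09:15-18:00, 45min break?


Total time = (18×60+0) - (9×60+15)
= 1080 - 555 = 525 min
Minus break: 525 - 45 = 480 min
= 8h 0m

8h 0m (480 minutes)


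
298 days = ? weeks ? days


42 weeks 4 days

Weeks: 298 ÷ 7 = 42 remainder 4


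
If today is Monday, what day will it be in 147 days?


Start: Monday (index 0)
(0 + 147) mod 7
= 147 mod 7
= 0
Index 0 → Monday

Monday


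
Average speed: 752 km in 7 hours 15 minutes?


Distance: 752 km
Time: 7h 15m = 435 min = 435/60 = 29/4 hours
Speed = 752 ÷ (29/4) = 752 × 4 / 29 = 3008/29 ≈ 103.7 km/h

103.7 km/h


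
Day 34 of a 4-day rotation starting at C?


Shifts: A, B, C, D
Start: C (index 2)
Day 34: (2 + 34 - 1) mod 4
= 35 mod 4
= 3
Index 3 → shift D

Shift D


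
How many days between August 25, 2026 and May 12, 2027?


From August 25, 2026 to May 12, 2027
Rest of August 2026: 31 - 25 = 6
Full months: September 30, October 31, November 30, December 31, January 31, February 2027 28, March 31, April 30
Days into May 2027: 12
Total = 6 + 30 + 31 + 30 + 31 + 31 + 28 + 31 + 30 + 12 = 260 days

260 days


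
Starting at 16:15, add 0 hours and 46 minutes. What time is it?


Start: 975 minutes from midnight
Add: 46 minutes
Total: 1021 minutes
Hours: 1021 ÷ 60 = 17 remainder 1

17:01


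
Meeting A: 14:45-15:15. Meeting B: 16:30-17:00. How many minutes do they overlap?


Meeting A: 885-915 (in minutes from midnight)
Meeting B: 990-1020
Overlap start = max(885, 990) = 990
Overlap end = min(915, 1020) = 915
Overlap = max(0, 915 - 990) = 0 min

0 minutes


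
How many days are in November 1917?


Month: November (month 11)
November has 30 days

30 days


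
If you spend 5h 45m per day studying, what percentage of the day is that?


24.0%

Time: 345 minutes
Day: 1440 minutes
Percentage = (345/1440) × 100 ≈ 24.0%


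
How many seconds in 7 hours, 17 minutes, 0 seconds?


26220 seconds

Hours: 7 × 3600 = 25200
Minutes: 17 × 60 = 1020
Seconds: 0
Total = 25200 + 1020 + 0 = 26220


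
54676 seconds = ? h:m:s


Hours: 54676 ÷ 3600 = 15 remainder 676
Minutes: 676 ÷ 60 = 11 remainder 16
Seconds: 16

15h 11m 16s


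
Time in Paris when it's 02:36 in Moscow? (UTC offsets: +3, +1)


00:36

Time difference = UTC+1 - UTC+3 = -2 hours
New hour = (2 -2) mod 24
= 0 mod 24 = 0
Minutes unchanged → 00:36


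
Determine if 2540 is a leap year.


Yes

Rules: divisible by 4 AND (not by 100 OR by 400)
2540 ÷ 4 = 635 exactly → divisible by 4
2540 ÷ 100 = 25 remainder 40 → not divisible by 100
Divisible by 4 but not by 100 → leap year


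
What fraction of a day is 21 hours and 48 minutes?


0.9083 (90.83%)

Total minutes: 21×60 + 48 = 1308
Day = 24×60 = 1440 minutes
Fraction = 1308/1440 ≈ 0.9083
As a percentage: 1308/1440 × 100 ≈ 90.83%


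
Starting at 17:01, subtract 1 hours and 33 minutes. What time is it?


Start: 1021 minutes from midnight
Subtract: 93 minutes
Remaining: 1021 - 93 = 928
Hours: 15, Minutes: 28

15:28


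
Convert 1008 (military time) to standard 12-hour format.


Hour: 10
10 < 12 → AM

10:08 AM


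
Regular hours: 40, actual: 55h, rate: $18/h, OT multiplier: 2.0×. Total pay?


$1260.00

Regular: 40h × $18 = $720.00
Overtime: 55 - 40 = 15h
OT pay: 15h × $18 × 2.0 = $540.00
Total = $720.00 + $540.00 = $1260.00


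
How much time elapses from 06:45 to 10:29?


End time in minutes: 10×60 + 29 = 629
Start time in minutes: 6×60 + 45 = 405
Difference = 629 - 405 = 224 minutes
= 3 hours 44 minutes

3h 44m


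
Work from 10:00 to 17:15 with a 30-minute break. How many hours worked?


Total time = (17×60+15) - (10×60+0)
= 1035 - 600 = 435 min
Minus break: 435 - 30 = 405 min
= 6h 45m

6h 45m (405 minutes)


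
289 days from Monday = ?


Start: Monday (index 0)
(0 + 289) mod 7
= 289 mod 7
= 2
Index 2 → Wednesday

Wednesday


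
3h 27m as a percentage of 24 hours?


Total minutes: 3×60 + 27 = 207
Day = 24×60 = 1440 minutes
Fraction = 207/1440 ≈ 0.1438
As a percentage: 207/1440 × 100 ≈ 14.38%

0.1438 (14.38%)


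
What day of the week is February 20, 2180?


Sunday

Zeller's congruence:
q=20, m=14, k=79, j=21
h = (20 + ⌊13×15/5⌋ + 79 + ⌊79/4⌋ + ⌊21/4⌋ - 2×21) mod 7
= (20 + 39 + 79 + 19 + 5 - 42) mod 7
= 120 mod 7 = 1
h=1 → Sunday


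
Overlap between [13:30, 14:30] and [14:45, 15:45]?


Meeting A: 810-870 (in minutes from midnight)
Meeting B: 885-945
Overlap start = max(810, 885) = 885
Overlap end = min(870, 945) = 870
Overlap = max(0, 870 - 885) = 0 min

0 minutes


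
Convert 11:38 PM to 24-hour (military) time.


Input: 11:38 PM
PM: 11 + 12 = 23

23:38


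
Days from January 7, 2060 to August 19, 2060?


From January 7, 2060 to August 19, 2060
Rest of January 2060: 31 - 7 = 24
Full months: February 2060 29, March 31, April 30, May 31, June 30, July 31
Days into August 2060: 19
Total = 24 + 29 + 31 + 30 + 31 + 30 + 31 + 19 = 225 days

225 days


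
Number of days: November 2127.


Month: November (month 11)
November has 30 days

30 days


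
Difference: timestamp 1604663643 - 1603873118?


790525 seconds (219.6 hours / 9.15 days)

Difference = 1604663643 - 1603873118 = 790525 seconds
In hours: 790525 / 3600 ≈ 219.6
In days: 790525 / 86400 ≈ 9.15


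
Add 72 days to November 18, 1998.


January 29, 1999

Start: November 18, 1998
Add 72 days
November 18 → December 1: 30 - 18 + 1 = 13 days (72 - 13 = 59 left)
December 1 → January 1: 31 - 1 + 1 = 31 days (59 - 31 = 28 left)
January 1 + 28 = January 29, 1999


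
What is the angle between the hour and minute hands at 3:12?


24.0°

Hour hand = 3×30 + 12×0.5 = 96.0°
Minute hand = 12×6 = 72°
Difference = |96.0 - 72| = 24.0°


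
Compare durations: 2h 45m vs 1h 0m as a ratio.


Duration 1: 165 minutes
Duration 2: 60 minutes
Ratio = 165:60
GCD = 15
Simplified = 11:4
As a decimal: 11/4 = 2.75

11:4 (2.75)
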